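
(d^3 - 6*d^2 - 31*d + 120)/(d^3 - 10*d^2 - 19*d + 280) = (d - 3)/(d - 7)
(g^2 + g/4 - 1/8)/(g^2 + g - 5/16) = 2*(2*g + 1)/(4*g + 5)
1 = 1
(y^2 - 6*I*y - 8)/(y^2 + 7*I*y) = (y^2 - 6*I*y - 8)/(y*(y + 7*I))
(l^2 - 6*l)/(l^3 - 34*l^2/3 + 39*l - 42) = 3*l/(3*l^2 - 16*l + 21)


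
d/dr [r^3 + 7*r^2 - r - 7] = 3*r^2 + 14*r - 1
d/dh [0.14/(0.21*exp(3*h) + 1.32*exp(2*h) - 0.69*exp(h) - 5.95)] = (-0.0882*exp(2*h) - 0.3696*exp(h) + 0.0966)*exp(h)/(0.21*exp(3*h) + 1.32*exp(2*h) - 0.69*exp(h) - 5.95)^2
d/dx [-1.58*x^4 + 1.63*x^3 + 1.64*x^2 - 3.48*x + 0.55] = -6.32*x^3 + 4.89*x^2 + 3.28*x - 3.48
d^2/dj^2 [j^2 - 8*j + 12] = 2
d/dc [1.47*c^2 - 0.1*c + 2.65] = 2.94*c - 0.1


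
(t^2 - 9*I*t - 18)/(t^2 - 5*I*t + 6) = (t - 3*I)/(t + I)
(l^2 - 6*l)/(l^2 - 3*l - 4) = l*(6 - l)/(-l^2 + 3*l + 4)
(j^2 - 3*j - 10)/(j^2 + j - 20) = (j^2 - 3*j - 10)/(j^2 + j - 20)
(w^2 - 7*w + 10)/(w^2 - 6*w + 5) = (w - 2)/(w - 1)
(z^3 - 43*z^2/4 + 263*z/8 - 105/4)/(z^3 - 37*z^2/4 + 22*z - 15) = (z - 7/2)/(z - 2)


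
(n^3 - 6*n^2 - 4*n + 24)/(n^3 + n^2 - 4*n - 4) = (n - 6)/(n + 1)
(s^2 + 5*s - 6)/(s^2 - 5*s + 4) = (s + 6)/(s - 4)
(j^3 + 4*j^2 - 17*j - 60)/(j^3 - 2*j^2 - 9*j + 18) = (j^2 + j - 20)/(j^2 - 5*j + 6)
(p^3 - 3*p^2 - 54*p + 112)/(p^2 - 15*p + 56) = (p^2 + 5*p - 14)/(p - 7)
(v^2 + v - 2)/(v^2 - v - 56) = (-v^2 - v + 2)/(-v^2 + v + 56)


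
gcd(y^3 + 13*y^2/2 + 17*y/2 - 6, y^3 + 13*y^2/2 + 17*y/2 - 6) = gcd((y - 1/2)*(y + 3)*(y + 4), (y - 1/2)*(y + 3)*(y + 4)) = y^3 + 13*y^2/2 + 17*y/2 - 6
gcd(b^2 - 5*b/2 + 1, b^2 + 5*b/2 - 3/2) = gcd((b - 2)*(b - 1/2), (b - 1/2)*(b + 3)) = b - 1/2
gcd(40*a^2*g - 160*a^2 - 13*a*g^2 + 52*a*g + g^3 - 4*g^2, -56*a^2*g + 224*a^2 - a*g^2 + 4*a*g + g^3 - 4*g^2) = 8*a*g - 32*a - g^2 + 4*g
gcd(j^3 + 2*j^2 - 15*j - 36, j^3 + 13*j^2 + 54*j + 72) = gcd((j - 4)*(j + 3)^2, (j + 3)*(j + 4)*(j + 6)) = j + 3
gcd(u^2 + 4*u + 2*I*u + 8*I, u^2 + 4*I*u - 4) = u + 2*I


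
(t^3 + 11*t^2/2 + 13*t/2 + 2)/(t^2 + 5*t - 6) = (2*t^3 + 11*t^2 + 13*t + 4)/(2*(t^2 + 5*t - 6))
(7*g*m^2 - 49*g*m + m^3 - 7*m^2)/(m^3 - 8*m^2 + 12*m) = (7*g*m - 49*g + m^2 - 7*m)/(m^2 - 8*m + 12)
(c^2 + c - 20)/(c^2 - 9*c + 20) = (c + 5)/(c - 5)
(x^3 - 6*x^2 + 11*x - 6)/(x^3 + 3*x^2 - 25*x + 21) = (x - 2)/(x + 7)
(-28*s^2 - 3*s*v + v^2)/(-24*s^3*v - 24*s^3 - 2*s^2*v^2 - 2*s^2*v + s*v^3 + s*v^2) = (7*s - v)/(s*(6*s*v + 6*s - v^2 - v))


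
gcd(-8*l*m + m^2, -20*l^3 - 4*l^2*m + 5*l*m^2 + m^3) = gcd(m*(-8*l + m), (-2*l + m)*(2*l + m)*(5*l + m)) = 1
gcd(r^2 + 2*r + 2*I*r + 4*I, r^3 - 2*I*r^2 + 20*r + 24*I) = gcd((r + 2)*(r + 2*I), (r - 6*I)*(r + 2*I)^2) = r + 2*I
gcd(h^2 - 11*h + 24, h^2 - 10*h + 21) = h - 3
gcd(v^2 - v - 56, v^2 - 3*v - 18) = 1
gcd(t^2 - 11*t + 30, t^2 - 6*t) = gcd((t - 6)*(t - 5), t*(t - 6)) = t - 6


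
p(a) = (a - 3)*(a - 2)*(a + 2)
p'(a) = (a - 3)*(a - 2) + (a - 3)*(a + 2) + (a - 2)*(a + 2) = 3*a^2 - 6*a - 4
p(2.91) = -0.40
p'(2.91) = 3.94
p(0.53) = 9.19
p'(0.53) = -6.34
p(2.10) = -0.37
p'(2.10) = -3.37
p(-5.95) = -281.05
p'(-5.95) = 137.91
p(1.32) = 3.79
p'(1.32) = -6.69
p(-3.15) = -36.42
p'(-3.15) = 44.67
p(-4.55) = -126.10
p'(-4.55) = 85.41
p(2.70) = -0.99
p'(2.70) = 1.67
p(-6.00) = -288.00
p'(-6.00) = 140.00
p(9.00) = 462.00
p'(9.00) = 185.00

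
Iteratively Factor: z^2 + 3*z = (z + 3)*(z)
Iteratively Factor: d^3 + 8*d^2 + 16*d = (d + 4)*(d^2 + 4*d) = d*(d + 4)*(d + 4)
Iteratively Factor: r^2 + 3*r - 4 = (r - 1)*(r + 4)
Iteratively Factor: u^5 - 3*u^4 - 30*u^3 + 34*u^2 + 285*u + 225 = (u + 3)*(u^4 - 6*u^3 - 12*u^2 + 70*u + 75) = (u - 5)*(u + 3)*(u^3 - u^2 - 17*u - 15) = (u - 5)*(u + 3)^2*(u^2 - 4*u - 5) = (u - 5)^2*(u + 3)^2*(u + 1)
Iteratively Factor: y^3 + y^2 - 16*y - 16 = (y - 4)*(y^2 + 5*y + 4) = (y - 4)*(y + 1)*(y + 4)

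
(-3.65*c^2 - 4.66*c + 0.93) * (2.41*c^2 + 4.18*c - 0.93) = -8.7965*c^4 - 26.4876*c^3 - 13.843*c^2 + 8.2212*c - 0.8649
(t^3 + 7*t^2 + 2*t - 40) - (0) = t^3 + 7*t^2 + 2*t - 40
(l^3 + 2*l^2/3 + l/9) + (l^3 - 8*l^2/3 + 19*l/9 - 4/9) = 2*l^3 - 2*l^2 + 20*l/9 - 4/9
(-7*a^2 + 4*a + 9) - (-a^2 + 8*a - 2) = -6*a^2 - 4*a + 11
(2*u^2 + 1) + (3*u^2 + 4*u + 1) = 5*u^2 + 4*u + 2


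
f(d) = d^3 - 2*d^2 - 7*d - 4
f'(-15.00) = 728.00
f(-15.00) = -3724.00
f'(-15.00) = 728.00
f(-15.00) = -3724.00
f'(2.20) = -1.28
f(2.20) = -18.43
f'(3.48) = 15.41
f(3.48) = -10.44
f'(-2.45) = 20.81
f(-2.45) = -13.56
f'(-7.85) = 209.27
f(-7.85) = -556.03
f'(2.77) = 4.94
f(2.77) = -17.48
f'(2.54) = 2.19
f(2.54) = -18.30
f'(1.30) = -7.13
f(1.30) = -14.28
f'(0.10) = -7.37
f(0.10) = -4.72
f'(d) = 3*d^2 - 4*d - 7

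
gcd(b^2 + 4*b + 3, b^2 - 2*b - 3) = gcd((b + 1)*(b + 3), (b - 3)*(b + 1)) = b + 1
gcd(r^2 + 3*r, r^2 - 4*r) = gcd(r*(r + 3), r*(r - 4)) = r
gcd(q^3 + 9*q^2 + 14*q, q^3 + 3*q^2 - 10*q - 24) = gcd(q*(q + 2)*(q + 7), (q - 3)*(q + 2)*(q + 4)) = q + 2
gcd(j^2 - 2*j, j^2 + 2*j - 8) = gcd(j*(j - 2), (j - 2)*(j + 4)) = j - 2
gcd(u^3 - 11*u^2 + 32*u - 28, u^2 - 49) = u - 7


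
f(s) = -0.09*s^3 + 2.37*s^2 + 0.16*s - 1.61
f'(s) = -0.27*s^2 + 4.74*s + 0.16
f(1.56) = 4.07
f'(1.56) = 6.90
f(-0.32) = -1.42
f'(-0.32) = -1.38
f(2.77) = 15.11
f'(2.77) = 11.22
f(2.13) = 8.61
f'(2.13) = 9.03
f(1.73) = 5.29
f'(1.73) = 7.55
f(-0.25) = -1.50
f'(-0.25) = -1.04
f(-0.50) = -1.09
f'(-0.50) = -2.28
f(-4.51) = 54.13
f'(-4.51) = -26.71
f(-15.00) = 832.99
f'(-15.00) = -131.69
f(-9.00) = 254.53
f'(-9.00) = -64.37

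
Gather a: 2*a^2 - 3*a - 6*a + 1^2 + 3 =2*a^2 - 9*a + 4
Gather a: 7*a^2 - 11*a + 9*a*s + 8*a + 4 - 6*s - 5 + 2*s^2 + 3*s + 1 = 7*a^2 + a*(9*s - 3) + 2*s^2 - 3*s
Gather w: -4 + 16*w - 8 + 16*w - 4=32*w - 16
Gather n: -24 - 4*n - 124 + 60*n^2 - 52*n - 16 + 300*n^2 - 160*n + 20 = 360*n^2 - 216*n - 144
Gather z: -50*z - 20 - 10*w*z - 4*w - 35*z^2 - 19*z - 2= -4*w - 35*z^2 + z*(-10*w - 69) - 22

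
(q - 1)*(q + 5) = q^2 + 4*q - 5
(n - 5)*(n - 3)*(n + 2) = n^3 - 6*n^2 - n + 30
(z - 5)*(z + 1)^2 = z^3 - 3*z^2 - 9*z - 5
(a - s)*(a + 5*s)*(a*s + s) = a^3*s + 4*a^2*s^2 + a^2*s - 5*a*s^3 + 4*a*s^2 - 5*s^3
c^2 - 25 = (c - 5)*(c + 5)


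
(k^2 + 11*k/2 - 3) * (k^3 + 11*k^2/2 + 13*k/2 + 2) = k^5 + 11*k^4 + 135*k^3/4 + 85*k^2/4 - 17*k/2 - 6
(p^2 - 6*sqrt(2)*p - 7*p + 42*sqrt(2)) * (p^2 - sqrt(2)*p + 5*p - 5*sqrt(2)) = p^4 - 7*sqrt(2)*p^3 - 2*p^3 - 23*p^2 + 14*sqrt(2)*p^2 - 24*p + 245*sqrt(2)*p - 420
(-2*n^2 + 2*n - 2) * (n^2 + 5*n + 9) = -2*n^4 - 8*n^3 - 10*n^2 + 8*n - 18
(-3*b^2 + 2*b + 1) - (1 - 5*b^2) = 2*b^2 + 2*b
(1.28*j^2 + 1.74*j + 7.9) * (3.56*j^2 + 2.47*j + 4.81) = 4.5568*j^4 + 9.356*j^3 + 38.5786*j^2 + 27.8824*j + 37.999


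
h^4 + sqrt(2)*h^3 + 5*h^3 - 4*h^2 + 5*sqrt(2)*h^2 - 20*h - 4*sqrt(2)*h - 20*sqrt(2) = (h - 2)*(h + 2)*(h + 5)*(h + sqrt(2))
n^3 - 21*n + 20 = (n - 4)*(n - 1)*(n + 5)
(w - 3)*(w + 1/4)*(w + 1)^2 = w^4 - 3*w^3/4 - 21*w^2/4 - 17*w/4 - 3/4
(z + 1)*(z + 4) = z^2 + 5*z + 4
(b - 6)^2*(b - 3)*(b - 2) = b^4 - 17*b^3 + 102*b^2 - 252*b + 216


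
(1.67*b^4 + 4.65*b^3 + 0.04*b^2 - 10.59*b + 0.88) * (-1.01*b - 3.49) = -1.6867*b^5 - 10.5248*b^4 - 16.2689*b^3 + 10.5563*b^2 + 36.0703*b - 3.0712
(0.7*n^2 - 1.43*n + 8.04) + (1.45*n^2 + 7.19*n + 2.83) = 2.15*n^2 + 5.76*n + 10.87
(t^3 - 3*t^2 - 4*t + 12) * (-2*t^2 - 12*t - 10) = -2*t^5 - 6*t^4 + 34*t^3 + 54*t^2 - 104*t - 120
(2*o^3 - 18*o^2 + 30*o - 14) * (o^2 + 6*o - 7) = 2*o^5 - 6*o^4 - 92*o^3 + 292*o^2 - 294*o + 98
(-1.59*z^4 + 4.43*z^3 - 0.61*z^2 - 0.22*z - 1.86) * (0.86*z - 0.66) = -1.3674*z^5 + 4.8592*z^4 - 3.4484*z^3 + 0.2134*z^2 - 1.4544*z + 1.2276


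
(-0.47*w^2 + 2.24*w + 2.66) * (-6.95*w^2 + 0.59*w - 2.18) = 3.2665*w^4 - 15.8453*w^3 - 16.1408*w^2 - 3.3138*w - 5.7988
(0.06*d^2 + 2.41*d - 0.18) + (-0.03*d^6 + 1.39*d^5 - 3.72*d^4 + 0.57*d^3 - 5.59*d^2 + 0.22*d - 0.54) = -0.03*d^6 + 1.39*d^5 - 3.72*d^4 + 0.57*d^3 - 5.53*d^2 + 2.63*d - 0.72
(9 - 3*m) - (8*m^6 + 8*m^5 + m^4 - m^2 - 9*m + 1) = -8*m^6 - 8*m^5 - m^4 + m^2 + 6*m + 8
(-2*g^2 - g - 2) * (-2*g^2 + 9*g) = 4*g^4 - 16*g^3 - 5*g^2 - 18*g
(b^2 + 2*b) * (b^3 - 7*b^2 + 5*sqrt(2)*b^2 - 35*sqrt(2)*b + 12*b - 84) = b^5 - 5*b^4 + 5*sqrt(2)*b^4 - 25*sqrt(2)*b^3 - 2*b^3 - 70*sqrt(2)*b^2 - 60*b^2 - 168*b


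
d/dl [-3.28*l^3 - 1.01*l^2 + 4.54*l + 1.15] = -9.84*l^2 - 2.02*l + 4.54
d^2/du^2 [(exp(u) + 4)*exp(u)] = 4*(exp(u) + 1)*exp(u)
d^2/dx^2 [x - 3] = 0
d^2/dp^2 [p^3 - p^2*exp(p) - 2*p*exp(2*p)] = -p^2*exp(p) - 8*p*exp(2*p) - 4*p*exp(p) + 6*p - 8*exp(2*p) - 2*exp(p)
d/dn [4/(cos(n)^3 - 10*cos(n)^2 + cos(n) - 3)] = 4*(3*cos(n)^2 - 20*cos(n) + 1)*sin(n)/(cos(n)^3 - 10*cos(n)^2 + cos(n) - 3)^2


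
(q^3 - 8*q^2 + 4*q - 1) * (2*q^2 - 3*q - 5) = 2*q^5 - 19*q^4 + 27*q^3 + 26*q^2 - 17*q + 5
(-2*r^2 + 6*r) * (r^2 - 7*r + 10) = -2*r^4 + 20*r^3 - 62*r^2 + 60*r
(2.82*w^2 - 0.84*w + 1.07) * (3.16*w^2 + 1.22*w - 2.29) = 8.9112*w^4 + 0.786*w^3 - 4.1014*w^2 + 3.229*w - 2.4503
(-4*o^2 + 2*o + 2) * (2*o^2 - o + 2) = -8*o^4 + 8*o^3 - 6*o^2 + 2*o + 4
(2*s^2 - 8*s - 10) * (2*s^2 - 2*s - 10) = 4*s^4 - 20*s^3 - 24*s^2 + 100*s + 100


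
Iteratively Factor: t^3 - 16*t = (t - 4)*(t^2 + 4*t) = t*(t - 4)*(t + 4)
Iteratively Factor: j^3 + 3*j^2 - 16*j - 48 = (j + 3)*(j^2 - 16) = (j - 4)*(j + 3)*(j + 4)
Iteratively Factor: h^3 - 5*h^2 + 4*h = (h)*(h^2 - 5*h + 4) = h*(h - 4)*(h - 1)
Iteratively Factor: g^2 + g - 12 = (g + 4)*(g - 3)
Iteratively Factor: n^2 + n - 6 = (n - 2)*(n + 3)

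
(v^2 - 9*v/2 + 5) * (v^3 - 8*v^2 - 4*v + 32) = v^5 - 25*v^4/2 + 37*v^3 + 10*v^2 - 164*v + 160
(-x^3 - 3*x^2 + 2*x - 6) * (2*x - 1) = -2*x^4 - 5*x^3 + 7*x^2 - 14*x + 6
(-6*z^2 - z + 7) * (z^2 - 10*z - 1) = -6*z^4 + 59*z^3 + 23*z^2 - 69*z - 7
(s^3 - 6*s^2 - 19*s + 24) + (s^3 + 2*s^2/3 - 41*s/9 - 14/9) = 2*s^3 - 16*s^2/3 - 212*s/9 + 202/9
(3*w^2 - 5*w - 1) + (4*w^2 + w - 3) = 7*w^2 - 4*w - 4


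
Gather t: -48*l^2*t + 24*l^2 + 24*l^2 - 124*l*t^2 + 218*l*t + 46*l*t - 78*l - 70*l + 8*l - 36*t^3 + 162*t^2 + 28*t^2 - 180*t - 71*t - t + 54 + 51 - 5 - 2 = 48*l^2 - 140*l - 36*t^3 + t^2*(190 - 124*l) + t*(-48*l^2 + 264*l - 252) + 98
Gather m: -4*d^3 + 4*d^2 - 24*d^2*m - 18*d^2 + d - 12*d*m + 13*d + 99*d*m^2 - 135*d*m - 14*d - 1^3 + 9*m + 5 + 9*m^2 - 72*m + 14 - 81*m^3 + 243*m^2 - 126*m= -4*d^3 - 14*d^2 - 81*m^3 + m^2*(99*d + 252) + m*(-24*d^2 - 147*d - 189) + 18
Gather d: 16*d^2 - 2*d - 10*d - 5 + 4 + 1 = 16*d^2 - 12*d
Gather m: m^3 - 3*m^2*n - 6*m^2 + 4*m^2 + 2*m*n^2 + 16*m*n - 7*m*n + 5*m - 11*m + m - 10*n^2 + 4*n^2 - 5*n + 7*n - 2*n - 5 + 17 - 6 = m^3 + m^2*(-3*n - 2) + m*(2*n^2 + 9*n - 5) - 6*n^2 + 6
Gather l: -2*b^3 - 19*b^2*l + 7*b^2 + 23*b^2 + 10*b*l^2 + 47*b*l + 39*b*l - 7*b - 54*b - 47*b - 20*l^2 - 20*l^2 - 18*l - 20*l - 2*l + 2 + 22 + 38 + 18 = -2*b^3 + 30*b^2 - 108*b + l^2*(10*b - 40) + l*(-19*b^2 + 86*b - 40) + 80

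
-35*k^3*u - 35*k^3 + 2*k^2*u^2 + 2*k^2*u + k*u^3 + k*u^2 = (-5*k + u)*(7*k + u)*(k*u + k)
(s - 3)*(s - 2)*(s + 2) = s^3 - 3*s^2 - 4*s + 12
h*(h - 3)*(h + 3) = h^3 - 9*h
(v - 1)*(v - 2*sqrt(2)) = v^2 - 2*sqrt(2)*v - v + 2*sqrt(2)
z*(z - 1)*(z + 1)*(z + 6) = z^4 + 6*z^3 - z^2 - 6*z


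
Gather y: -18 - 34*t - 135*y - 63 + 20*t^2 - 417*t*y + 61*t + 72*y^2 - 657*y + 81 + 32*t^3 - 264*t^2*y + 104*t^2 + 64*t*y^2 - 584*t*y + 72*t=32*t^3 + 124*t^2 + 99*t + y^2*(64*t + 72) + y*(-264*t^2 - 1001*t - 792)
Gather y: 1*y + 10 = y + 10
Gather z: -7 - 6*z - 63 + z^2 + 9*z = z^2 + 3*z - 70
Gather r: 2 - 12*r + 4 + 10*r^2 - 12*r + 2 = 10*r^2 - 24*r + 8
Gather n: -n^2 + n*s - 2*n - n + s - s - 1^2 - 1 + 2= -n^2 + n*(s - 3)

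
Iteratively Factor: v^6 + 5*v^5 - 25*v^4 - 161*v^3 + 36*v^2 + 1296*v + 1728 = (v - 4)*(v^5 + 9*v^4 + 11*v^3 - 117*v^2 - 432*v - 432) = (v - 4)*(v + 3)*(v^4 + 6*v^3 - 7*v^2 - 96*v - 144) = (v - 4)^2*(v + 3)*(v^3 + 10*v^2 + 33*v + 36) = (v - 4)^2*(v + 3)*(v + 4)*(v^2 + 6*v + 9) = (v - 4)^2*(v + 3)^2*(v + 4)*(v + 3)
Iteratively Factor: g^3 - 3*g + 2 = (g - 1)*(g^2 + g - 2) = (g - 1)*(g + 2)*(g - 1)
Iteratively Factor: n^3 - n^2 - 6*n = (n - 3)*(n^2 + 2*n) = (n - 3)*(n + 2)*(n)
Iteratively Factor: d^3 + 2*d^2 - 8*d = (d + 4)*(d^2 - 2*d) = (d - 2)*(d + 4)*(d)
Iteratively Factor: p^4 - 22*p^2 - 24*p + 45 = (p + 3)*(p^3 - 3*p^2 - 13*p + 15) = (p + 3)^2*(p^2 - 6*p + 5) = (p - 1)*(p + 3)^2*(p - 5)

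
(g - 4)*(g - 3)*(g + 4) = g^3 - 3*g^2 - 16*g + 48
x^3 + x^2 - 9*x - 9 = (x - 3)*(x + 1)*(x + 3)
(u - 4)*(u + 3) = u^2 - u - 12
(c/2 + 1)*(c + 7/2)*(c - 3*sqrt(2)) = c^3/2 - 3*sqrt(2)*c^2/2 + 11*c^2/4 - 33*sqrt(2)*c/4 + 7*c/2 - 21*sqrt(2)/2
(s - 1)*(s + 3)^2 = s^3 + 5*s^2 + 3*s - 9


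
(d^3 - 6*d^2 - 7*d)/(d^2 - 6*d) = (d^2 - 6*d - 7)/(d - 6)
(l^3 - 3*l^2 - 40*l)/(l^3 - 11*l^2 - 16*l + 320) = l/(l - 8)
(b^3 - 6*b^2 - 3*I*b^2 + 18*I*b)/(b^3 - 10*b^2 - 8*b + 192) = b*(b - 3*I)/(b^2 - 4*b - 32)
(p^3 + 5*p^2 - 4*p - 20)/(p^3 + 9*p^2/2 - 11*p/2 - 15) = 2*(p + 2)/(2*p + 3)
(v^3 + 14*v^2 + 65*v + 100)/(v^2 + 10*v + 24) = (v^2 + 10*v + 25)/(v + 6)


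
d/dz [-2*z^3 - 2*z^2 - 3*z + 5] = -6*z^2 - 4*z - 3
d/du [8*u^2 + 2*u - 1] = 16*u + 2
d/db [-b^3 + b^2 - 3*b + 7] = -3*b^2 + 2*b - 3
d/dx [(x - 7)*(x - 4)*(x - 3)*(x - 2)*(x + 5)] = 5*x^4 - 44*x^3 + 27*x^2 + 478*x - 862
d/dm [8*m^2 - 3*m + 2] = 16*m - 3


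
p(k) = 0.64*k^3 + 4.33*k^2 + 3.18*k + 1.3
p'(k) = 1.92*k^2 + 8.66*k + 3.18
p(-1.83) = 6.06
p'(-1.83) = -6.24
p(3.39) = 86.77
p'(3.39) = 54.60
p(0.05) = 1.47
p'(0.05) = 3.62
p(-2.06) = 7.53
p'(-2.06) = -6.51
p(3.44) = 89.53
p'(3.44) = 55.69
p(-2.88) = 12.77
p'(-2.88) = -5.84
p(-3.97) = 16.87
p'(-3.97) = -0.94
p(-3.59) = 16.08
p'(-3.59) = -3.16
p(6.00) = 314.50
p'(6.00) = 124.26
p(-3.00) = 13.45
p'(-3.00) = -5.52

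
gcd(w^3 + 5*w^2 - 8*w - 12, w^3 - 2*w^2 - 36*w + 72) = w^2 + 4*w - 12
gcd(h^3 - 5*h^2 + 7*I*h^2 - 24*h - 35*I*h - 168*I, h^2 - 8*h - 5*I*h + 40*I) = h - 8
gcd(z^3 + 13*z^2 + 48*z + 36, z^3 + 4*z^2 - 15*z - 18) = z^2 + 7*z + 6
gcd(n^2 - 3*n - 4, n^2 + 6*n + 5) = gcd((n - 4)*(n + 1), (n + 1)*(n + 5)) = n + 1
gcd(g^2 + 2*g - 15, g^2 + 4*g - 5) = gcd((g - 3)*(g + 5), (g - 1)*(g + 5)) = g + 5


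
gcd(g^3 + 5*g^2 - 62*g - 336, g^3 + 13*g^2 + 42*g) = g^2 + 13*g + 42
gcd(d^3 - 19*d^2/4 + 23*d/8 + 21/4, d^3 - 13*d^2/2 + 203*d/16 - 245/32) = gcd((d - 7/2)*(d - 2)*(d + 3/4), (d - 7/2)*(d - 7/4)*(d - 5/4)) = d - 7/2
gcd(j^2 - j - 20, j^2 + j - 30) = j - 5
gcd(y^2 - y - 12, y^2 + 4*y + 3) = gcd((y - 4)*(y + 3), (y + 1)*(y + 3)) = y + 3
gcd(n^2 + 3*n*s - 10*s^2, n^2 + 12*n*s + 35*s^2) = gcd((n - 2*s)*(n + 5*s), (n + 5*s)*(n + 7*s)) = n + 5*s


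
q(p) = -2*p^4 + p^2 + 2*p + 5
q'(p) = -8*p^3 + 2*p + 2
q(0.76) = 6.43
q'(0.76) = 0.01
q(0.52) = 6.16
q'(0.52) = 1.92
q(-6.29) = -3098.65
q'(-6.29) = 1980.29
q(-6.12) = -2775.45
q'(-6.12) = 1823.53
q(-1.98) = -25.78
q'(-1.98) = 60.14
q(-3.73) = -375.68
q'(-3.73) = 409.70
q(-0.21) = 4.62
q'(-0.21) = 1.65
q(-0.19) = 4.65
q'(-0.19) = 1.67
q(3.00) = -142.00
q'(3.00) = -208.00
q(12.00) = -41299.00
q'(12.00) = -13798.00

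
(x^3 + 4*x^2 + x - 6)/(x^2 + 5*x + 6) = x - 1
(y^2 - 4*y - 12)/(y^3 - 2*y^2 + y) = (y^2 - 4*y - 12)/(y*(y^2 - 2*y + 1))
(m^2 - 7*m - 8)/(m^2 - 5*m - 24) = (m + 1)/(m + 3)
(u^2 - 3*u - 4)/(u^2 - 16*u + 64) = (u^2 - 3*u - 4)/(u^2 - 16*u + 64)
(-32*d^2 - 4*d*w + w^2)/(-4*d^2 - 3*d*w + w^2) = (32*d^2 + 4*d*w - w^2)/(4*d^2 + 3*d*w - w^2)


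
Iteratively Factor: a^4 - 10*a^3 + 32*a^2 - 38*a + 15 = (a - 3)*(a^3 - 7*a^2 + 11*a - 5) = (a - 5)*(a - 3)*(a^2 - 2*a + 1) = (a - 5)*(a - 3)*(a - 1)*(a - 1)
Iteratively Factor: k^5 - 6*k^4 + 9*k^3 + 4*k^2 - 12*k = (k)*(k^4 - 6*k^3 + 9*k^2 + 4*k - 12) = k*(k + 1)*(k^3 - 7*k^2 + 16*k - 12) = k*(k - 2)*(k + 1)*(k^2 - 5*k + 6) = k*(k - 2)^2*(k + 1)*(k - 3)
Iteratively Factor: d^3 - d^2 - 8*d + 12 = (d + 3)*(d^2 - 4*d + 4) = (d - 2)*(d + 3)*(d - 2)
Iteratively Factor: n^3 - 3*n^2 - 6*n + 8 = (n - 1)*(n^2 - 2*n - 8) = (n - 4)*(n - 1)*(n + 2)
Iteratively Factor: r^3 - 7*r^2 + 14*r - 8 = (r - 4)*(r^2 - 3*r + 2) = (r - 4)*(r - 1)*(r - 2)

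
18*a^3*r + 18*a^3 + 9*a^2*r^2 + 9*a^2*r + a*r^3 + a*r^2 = (3*a + r)*(6*a + r)*(a*r + a)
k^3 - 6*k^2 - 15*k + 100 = (k - 5)^2*(k + 4)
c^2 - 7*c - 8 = (c - 8)*(c + 1)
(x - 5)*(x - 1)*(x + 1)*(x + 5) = x^4 - 26*x^2 + 25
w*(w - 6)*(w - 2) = w^3 - 8*w^2 + 12*w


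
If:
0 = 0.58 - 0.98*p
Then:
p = 0.59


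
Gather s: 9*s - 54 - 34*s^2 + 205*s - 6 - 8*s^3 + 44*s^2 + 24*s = -8*s^3 + 10*s^2 + 238*s - 60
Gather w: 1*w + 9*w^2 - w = 9*w^2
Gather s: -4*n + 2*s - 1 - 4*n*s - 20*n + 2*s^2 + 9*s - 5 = -24*n + 2*s^2 + s*(11 - 4*n) - 6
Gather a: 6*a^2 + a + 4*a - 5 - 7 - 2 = 6*a^2 + 5*a - 14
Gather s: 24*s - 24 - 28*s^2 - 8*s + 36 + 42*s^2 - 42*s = 14*s^2 - 26*s + 12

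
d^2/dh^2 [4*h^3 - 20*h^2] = 24*h - 40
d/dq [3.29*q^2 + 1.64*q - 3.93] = 6.58*q + 1.64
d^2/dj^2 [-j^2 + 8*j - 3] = -2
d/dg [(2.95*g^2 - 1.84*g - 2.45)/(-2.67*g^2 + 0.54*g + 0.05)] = (-3.3198*g^2 - 12.788*g + 1.231)/(7.1289*g^4 - 2.8836*g^3 + 0.0246*g^2 + 0.054*g + 0.0025)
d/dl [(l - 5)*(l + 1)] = 2*l - 4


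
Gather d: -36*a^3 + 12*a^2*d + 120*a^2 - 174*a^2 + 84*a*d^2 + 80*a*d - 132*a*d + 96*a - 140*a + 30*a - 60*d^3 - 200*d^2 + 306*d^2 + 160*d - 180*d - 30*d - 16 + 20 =-36*a^3 - 54*a^2 - 14*a - 60*d^3 + d^2*(84*a + 106) + d*(12*a^2 - 52*a - 50) + 4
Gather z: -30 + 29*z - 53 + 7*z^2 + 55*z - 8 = 7*z^2 + 84*z - 91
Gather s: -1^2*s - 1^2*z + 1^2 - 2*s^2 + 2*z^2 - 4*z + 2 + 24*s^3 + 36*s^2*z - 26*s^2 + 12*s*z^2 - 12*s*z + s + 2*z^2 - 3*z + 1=24*s^3 + s^2*(36*z - 28) + s*(12*z^2 - 12*z) + 4*z^2 - 8*z + 4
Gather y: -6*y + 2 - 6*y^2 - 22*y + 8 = -6*y^2 - 28*y + 10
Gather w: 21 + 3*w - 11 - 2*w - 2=w + 8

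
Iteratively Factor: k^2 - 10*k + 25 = (k - 5)*(k - 5)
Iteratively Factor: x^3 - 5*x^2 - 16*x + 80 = (x - 5)*(x^2 - 16) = (x - 5)*(x + 4)*(x - 4)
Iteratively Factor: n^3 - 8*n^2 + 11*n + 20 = (n - 5)*(n^2 - 3*n - 4) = (n - 5)*(n - 4)*(n + 1)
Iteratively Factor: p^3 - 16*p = (p + 4)*(p^2 - 4*p) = p*(p + 4)*(p - 4)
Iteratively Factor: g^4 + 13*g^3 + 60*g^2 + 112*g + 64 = (g + 4)*(g^3 + 9*g^2 + 24*g + 16) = (g + 4)^2*(g^2 + 5*g + 4) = (g + 1)*(g + 4)^2*(g + 4)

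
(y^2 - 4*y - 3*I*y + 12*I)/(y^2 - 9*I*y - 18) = (y - 4)/(y - 6*I)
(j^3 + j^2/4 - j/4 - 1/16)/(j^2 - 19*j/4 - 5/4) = (j^2 - 1/4)/(j - 5)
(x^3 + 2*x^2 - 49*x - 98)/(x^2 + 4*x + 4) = (x^2 - 49)/(x + 2)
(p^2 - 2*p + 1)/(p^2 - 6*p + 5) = (p - 1)/(p - 5)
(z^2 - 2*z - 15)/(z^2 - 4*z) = (z^2 - 2*z - 15)/(z*(z - 4))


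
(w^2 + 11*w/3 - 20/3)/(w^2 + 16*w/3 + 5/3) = (3*w - 4)/(3*w + 1)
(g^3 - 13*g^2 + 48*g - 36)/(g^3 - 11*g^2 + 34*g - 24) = (g - 6)/(g - 4)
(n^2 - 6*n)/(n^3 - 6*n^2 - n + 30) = n*(n - 6)/(n^3 - 6*n^2 - n + 30)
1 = 1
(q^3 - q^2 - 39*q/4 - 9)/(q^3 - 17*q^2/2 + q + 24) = (q^2 - 5*q/2 - 6)/(q^2 - 10*q + 16)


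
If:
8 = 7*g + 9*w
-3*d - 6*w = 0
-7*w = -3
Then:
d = -6/7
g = 29/49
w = 3/7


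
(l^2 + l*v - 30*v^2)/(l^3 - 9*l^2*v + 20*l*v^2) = (-l - 6*v)/(l*(-l + 4*v))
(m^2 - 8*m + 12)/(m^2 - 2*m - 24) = (m - 2)/(m + 4)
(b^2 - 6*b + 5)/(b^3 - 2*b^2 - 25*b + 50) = (b - 1)/(b^2 + 3*b - 10)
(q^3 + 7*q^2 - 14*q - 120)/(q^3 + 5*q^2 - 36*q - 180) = (q - 4)/(q - 6)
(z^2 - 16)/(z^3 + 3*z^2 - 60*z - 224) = (z - 4)/(z^2 - z - 56)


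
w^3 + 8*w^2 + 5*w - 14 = (w - 1)*(w + 2)*(w + 7)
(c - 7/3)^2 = c^2 - 14*c/3 + 49/9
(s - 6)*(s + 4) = s^2 - 2*s - 24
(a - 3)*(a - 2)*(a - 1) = a^3 - 6*a^2 + 11*a - 6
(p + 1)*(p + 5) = p^2 + 6*p + 5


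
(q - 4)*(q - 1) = q^2 - 5*q + 4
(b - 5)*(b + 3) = b^2 - 2*b - 15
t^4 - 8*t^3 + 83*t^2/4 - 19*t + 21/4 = (t - 7/2)*(t - 3)*(t - 1)*(t - 1/2)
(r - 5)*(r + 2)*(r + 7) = r^3 + 4*r^2 - 31*r - 70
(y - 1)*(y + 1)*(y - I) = y^3 - I*y^2 - y + I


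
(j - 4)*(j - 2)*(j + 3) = j^3 - 3*j^2 - 10*j + 24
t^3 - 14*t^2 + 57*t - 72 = (t - 8)*(t - 3)^2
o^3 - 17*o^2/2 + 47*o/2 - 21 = (o - 7/2)*(o - 3)*(o - 2)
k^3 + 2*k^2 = k^2*(k + 2)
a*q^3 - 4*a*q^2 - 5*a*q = q*(q - 5)*(a*q + a)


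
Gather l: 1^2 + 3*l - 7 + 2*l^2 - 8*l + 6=2*l^2 - 5*l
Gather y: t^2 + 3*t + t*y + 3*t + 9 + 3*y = t^2 + 6*t + y*(t + 3) + 9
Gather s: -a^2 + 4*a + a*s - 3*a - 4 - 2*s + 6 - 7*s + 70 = -a^2 + a + s*(a - 9) + 72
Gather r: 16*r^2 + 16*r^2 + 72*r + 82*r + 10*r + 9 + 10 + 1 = 32*r^2 + 164*r + 20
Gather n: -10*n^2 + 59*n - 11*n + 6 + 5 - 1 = -10*n^2 + 48*n + 10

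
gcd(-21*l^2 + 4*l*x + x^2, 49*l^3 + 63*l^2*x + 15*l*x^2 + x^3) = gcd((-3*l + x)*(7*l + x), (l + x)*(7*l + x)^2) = 7*l + x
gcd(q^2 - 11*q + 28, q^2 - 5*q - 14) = q - 7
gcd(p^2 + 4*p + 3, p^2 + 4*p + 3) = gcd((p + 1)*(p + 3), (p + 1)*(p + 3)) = p^2 + 4*p + 3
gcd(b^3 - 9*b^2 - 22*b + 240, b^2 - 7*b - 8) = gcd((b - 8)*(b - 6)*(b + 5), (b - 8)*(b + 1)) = b - 8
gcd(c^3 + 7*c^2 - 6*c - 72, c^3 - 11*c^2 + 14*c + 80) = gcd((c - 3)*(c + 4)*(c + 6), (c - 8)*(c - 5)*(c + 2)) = 1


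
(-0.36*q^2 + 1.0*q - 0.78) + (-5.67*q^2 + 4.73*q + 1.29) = -6.03*q^2 + 5.73*q + 0.51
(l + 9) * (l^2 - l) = l^3 + 8*l^2 - 9*l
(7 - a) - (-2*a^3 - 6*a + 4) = 2*a^3 + 5*a + 3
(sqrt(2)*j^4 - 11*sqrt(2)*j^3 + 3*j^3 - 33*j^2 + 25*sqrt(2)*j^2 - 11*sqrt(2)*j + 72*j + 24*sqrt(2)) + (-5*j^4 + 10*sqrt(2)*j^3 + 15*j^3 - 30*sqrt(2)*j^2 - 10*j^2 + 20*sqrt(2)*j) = -5*j^4 + sqrt(2)*j^4 - sqrt(2)*j^3 + 18*j^3 - 43*j^2 - 5*sqrt(2)*j^2 + 9*sqrt(2)*j + 72*j + 24*sqrt(2)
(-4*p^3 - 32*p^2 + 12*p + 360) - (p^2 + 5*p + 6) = -4*p^3 - 33*p^2 + 7*p + 354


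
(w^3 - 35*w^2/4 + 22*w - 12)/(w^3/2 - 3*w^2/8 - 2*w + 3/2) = 2*(w^2 - 8*w + 16)/(w^2 - 4)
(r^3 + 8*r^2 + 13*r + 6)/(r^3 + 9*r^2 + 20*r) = (r^3 + 8*r^2 + 13*r + 6)/(r*(r^2 + 9*r + 20))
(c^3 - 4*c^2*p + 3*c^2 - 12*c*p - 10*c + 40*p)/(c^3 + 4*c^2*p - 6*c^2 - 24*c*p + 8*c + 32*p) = (c^2 - 4*c*p + 5*c - 20*p)/(c^2 + 4*c*p - 4*c - 16*p)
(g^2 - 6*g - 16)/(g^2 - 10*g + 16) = (g + 2)/(g - 2)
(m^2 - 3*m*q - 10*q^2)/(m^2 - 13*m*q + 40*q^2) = (-m - 2*q)/(-m + 8*q)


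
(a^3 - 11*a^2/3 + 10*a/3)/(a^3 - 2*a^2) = (a - 5/3)/a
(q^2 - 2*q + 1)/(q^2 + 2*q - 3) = (q - 1)/(q + 3)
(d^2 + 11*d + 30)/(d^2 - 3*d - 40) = (d + 6)/(d - 8)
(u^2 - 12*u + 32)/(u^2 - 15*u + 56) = (u - 4)/(u - 7)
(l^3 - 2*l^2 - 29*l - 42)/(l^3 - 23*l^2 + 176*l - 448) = (l^2 + 5*l + 6)/(l^2 - 16*l + 64)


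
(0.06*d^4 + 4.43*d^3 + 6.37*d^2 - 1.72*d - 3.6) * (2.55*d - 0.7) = 0.153*d^5 + 11.2545*d^4 + 13.1425*d^3 - 8.845*d^2 - 7.976*d + 2.52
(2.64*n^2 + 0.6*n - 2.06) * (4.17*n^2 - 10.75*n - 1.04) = 11.0088*n^4 - 25.878*n^3 - 17.7858*n^2 + 21.521*n + 2.1424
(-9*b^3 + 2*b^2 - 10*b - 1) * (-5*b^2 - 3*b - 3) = 45*b^5 + 17*b^4 + 71*b^3 + 29*b^2 + 33*b + 3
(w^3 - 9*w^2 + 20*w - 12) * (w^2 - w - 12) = w^5 - 10*w^4 + 17*w^3 + 76*w^2 - 228*w + 144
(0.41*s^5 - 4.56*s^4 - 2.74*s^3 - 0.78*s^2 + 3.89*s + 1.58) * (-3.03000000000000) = -1.2423*s^5 + 13.8168*s^4 + 8.3022*s^3 + 2.3634*s^2 - 11.7867*s - 4.7874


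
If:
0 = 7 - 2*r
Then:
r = 7/2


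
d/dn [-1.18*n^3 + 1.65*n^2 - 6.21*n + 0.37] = -3.54*n^2 + 3.3*n - 6.21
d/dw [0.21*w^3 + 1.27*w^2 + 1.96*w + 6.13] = 0.63*w^2 + 2.54*w + 1.96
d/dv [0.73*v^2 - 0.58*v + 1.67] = 1.46*v - 0.58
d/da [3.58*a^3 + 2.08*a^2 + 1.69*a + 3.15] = 10.74*a^2 + 4.16*a + 1.69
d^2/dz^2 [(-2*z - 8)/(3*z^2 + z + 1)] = 4*(-(z + 4)*(6*z + 1)^2 + (9*z + 13)*(3*z^2 + z + 1))/(3*z^2 + z + 1)^3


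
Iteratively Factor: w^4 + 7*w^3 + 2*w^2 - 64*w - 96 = (w + 2)*(w^3 + 5*w^2 - 8*w - 48) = (w - 3)*(w + 2)*(w^2 + 8*w + 16) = (w - 3)*(w + 2)*(w + 4)*(w + 4)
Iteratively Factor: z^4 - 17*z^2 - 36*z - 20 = (z + 1)*(z^3 - z^2 - 16*z - 20) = (z + 1)*(z + 2)*(z^2 - 3*z - 10) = (z + 1)*(z + 2)^2*(z - 5)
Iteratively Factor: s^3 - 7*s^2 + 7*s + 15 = (s + 1)*(s^2 - 8*s + 15) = (s - 3)*(s + 1)*(s - 5)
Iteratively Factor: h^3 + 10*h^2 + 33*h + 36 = (h + 3)*(h^2 + 7*h + 12) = (h + 3)^2*(h + 4)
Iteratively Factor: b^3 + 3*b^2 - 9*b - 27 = (b + 3)*(b^2 - 9) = (b + 3)^2*(b - 3)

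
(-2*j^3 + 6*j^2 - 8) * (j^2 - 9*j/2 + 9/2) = -2*j^5 + 15*j^4 - 36*j^3 + 19*j^2 + 36*j - 36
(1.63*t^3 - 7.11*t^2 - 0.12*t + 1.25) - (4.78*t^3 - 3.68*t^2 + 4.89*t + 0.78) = -3.15*t^3 - 3.43*t^2 - 5.01*t + 0.47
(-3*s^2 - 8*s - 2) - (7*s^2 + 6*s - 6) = -10*s^2 - 14*s + 4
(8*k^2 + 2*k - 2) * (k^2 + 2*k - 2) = 8*k^4 + 18*k^3 - 14*k^2 - 8*k + 4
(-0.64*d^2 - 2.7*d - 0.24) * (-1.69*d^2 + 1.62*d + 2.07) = 1.0816*d^4 + 3.5262*d^3 - 5.2932*d^2 - 5.9778*d - 0.4968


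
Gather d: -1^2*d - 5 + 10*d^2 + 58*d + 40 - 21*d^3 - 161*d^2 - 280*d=-21*d^3 - 151*d^2 - 223*d + 35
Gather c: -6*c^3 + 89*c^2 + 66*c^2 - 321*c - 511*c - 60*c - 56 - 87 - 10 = -6*c^3 + 155*c^2 - 892*c - 153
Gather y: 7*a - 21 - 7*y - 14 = 7*a - 7*y - 35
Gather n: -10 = -10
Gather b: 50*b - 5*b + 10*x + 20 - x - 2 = 45*b + 9*x + 18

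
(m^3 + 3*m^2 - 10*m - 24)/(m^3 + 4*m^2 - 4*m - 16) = (m - 3)/(m - 2)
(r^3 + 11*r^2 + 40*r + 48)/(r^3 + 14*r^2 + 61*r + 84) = (r + 4)/(r + 7)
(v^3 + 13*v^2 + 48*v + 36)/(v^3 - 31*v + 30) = (v^2 + 7*v + 6)/(v^2 - 6*v + 5)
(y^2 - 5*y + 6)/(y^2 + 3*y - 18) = (y - 2)/(y + 6)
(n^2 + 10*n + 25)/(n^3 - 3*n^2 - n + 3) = (n^2 + 10*n + 25)/(n^3 - 3*n^2 - n + 3)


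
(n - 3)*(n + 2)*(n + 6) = n^3 + 5*n^2 - 12*n - 36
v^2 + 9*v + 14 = (v + 2)*(v + 7)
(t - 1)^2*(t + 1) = t^3 - t^2 - t + 1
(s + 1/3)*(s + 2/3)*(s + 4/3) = s^3 + 7*s^2/3 + 14*s/9 + 8/27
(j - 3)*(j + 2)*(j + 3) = j^3 + 2*j^2 - 9*j - 18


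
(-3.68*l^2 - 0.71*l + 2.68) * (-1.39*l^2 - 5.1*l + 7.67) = 5.1152*l^4 + 19.7549*l^3 - 28.3298*l^2 - 19.1137*l + 20.5556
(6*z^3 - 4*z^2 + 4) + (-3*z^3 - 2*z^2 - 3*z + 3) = 3*z^3 - 6*z^2 - 3*z + 7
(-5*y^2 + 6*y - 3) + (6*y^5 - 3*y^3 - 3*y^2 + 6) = 6*y^5 - 3*y^3 - 8*y^2 + 6*y + 3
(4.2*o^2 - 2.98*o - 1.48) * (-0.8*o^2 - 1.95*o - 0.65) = -3.36*o^4 - 5.806*o^3 + 4.265*o^2 + 4.823*o + 0.962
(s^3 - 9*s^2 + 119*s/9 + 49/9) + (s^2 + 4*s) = s^3 - 8*s^2 + 155*s/9 + 49/9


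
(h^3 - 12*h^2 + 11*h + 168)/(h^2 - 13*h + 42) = (h^2 - 5*h - 24)/(h - 6)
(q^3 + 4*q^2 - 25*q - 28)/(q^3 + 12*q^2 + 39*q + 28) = (q - 4)/(q + 4)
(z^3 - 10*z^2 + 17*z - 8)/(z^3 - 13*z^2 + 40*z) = (z^2 - 2*z + 1)/(z*(z - 5))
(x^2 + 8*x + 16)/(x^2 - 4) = (x^2 + 8*x + 16)/(x^2 - 4)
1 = 1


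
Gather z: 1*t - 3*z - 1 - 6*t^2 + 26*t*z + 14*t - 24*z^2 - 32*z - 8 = -6*t^2 + 15*t - 24*z^2 + z*(26*t - 35) - 9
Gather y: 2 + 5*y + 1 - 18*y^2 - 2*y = -18*y^2 + 3*y + 3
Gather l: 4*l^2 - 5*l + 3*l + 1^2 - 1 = 4*l^2 - 2*l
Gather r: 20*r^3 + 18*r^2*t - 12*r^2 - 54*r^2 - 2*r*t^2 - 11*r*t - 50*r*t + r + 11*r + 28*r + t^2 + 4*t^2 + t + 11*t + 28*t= 20*r^3 + r^2*(18*t - 66) + r*(-2*t^2 - 61*t + 40) + 5*t^2 + 40*t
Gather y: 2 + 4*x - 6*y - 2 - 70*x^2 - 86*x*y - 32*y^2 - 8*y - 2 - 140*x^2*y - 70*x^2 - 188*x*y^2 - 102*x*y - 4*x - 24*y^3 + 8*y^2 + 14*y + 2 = -140*x^2 - 24*y^3 + y^2*(-188*x - 24) + y*(-140*x^2 - 188*x)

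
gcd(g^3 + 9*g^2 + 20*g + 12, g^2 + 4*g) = 1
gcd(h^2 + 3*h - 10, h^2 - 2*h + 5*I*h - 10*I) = h - 2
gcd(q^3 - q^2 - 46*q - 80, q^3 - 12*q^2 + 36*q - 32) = q - 8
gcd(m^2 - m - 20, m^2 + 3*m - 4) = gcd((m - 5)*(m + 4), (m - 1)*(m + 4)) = m + 4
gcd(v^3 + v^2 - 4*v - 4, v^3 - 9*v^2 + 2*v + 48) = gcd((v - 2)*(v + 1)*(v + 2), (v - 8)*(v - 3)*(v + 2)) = v + 2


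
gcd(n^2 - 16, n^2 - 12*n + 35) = 1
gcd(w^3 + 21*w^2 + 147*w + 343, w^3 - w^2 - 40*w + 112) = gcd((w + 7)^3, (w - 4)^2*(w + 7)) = w + 7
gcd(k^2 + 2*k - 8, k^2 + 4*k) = k + 4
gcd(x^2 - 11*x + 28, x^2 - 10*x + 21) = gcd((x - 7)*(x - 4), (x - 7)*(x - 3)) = x - 7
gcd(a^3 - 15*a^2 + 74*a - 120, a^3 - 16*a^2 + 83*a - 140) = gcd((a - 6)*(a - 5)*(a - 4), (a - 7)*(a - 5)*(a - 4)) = a^2 - 9*a + 20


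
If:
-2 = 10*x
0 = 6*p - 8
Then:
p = 4/3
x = -1/5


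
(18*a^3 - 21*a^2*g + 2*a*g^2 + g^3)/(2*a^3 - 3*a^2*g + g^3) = (18*a^2 - 3*a*g - g^2)/(2*a^2 - a*g - g^2)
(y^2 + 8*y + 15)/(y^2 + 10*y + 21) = (y + 5)/(y + 7)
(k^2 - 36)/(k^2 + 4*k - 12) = (k - 6)/(k - 2)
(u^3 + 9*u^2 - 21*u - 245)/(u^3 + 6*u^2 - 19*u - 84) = (u^2 + 2*u - 35)/(u^2 - u - 12)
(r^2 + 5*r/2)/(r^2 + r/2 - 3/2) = r*(2*r + 5)/(2*r^2 + r - 3)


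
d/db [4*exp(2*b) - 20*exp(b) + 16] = (8*exp(b) - 20)*exp(b)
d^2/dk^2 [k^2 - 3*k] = 2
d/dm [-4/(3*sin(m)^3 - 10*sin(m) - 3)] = 4*(9*sin(m)^2 - 10)*cos(m)/(-3*sin(m)^3 + 10*sin(m) + 3)^2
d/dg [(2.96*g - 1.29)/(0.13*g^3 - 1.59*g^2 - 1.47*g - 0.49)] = (-0.7696*g^3 + 5.2095*g^2 - 4.1022*g - 3.3467)/(0.0169*g^6 - 0.4134*g^5 + 2.1459*g^4 + 4.5472*g^3 + 3.7191*g^2 + 1.4406*g + 0.2401)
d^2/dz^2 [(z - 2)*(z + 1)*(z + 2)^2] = 12*z^2 + 18*z - 4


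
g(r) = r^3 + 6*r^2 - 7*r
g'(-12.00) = 281.00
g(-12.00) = -780.00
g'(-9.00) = 128.00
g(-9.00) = -180.00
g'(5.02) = 128.84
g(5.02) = 242.57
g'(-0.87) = -15.17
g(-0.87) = 9.97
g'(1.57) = 19.23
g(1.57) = 7.67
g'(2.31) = 36.73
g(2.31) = 28.17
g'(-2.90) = -16.57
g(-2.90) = 46.37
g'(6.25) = 185.19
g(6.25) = 434.77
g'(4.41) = 104.26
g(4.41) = 171.58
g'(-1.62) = -18.57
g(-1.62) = 22.83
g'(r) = 3*r^2 + 12*r - 7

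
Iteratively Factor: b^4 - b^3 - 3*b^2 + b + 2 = (b - 1)*(b^3 - 3*b - 2) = (b - 2)*(b - 1)*(b^2 + 2*b + 1) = (b - 2)*(b - 1)*(b + 1)*(b + 1)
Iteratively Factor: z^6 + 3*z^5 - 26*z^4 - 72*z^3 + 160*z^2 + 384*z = (z)*(z^5 + 3*z^4 - 26*z^3 - 72*z^2 + 160*z + 384) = z*(z + 2)*(z^4 + z^3 - 28*z^2 - 16*z + 192) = z*(z - 4)*(z + 2)*(z^3 + 5*z^2 - 8*z - 48) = z*(z - 4)*(z + 2)*(z + 4)*(z^2 + z - 12) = z*(z - 4)*(z - 3)*(z + 2)*(z + 4)*(z + 4)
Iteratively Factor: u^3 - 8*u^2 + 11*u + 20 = (u - 5)*(u^2 - 3*u - 4) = (u - 5)*(u + 1)*(u - 4)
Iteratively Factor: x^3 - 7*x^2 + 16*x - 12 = (x - 3)*(x^2 - 4*x + 4) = (x - 3)*(x - 2)*(x - 2)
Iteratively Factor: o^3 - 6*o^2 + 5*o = (o - 1)*(o^2 - 5*o) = o*(o - 1)*(o - 5)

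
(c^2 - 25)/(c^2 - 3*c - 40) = (c - 5)/(c - 8)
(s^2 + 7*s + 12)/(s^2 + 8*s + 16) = (s + 3)/(s + 4)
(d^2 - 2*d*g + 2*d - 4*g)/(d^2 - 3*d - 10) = (d - 2*g)/(d - 5)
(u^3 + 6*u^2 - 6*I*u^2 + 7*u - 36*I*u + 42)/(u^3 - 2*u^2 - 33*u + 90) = (u^2 - 6*I*u + 7)/(u^2 - 8*u + 15)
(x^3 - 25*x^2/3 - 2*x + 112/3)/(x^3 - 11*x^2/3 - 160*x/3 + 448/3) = (3*x^2 - x - 14)/(3*x^2 + 13*x - 56)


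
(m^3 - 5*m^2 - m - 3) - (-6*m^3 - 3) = 7*m^3 - 5*m^2 - m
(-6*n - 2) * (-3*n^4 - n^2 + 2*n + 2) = 18*n^5 + 6*n^4 + 6*n^3 - 10*n^2 - 16*n - 4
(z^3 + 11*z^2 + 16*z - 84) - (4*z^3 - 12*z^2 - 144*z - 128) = -3*z^3 + 23*z^2 + 160*z + 44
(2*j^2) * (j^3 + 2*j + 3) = 2*j^5 + 4*j^3 + 6*j^2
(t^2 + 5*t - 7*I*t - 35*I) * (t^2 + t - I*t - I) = t^4 + 6*t^3 - 8*I*t^3 - 2*t^2 - 48*I*t^2 - 42*t - 40*I*t - 35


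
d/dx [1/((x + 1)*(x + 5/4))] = 4*(-8*x - 9)/(16*x^4 + 72*x^3 + 121*x^2 + 90*x + 25)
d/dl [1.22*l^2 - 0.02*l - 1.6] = 2.44*l - 0.02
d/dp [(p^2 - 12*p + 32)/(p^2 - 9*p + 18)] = (3*p^2 - 28*p + 72)/(p^4 - 18*p^3 + 117*p^2 - 324*p + 324)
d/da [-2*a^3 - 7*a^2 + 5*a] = -6*a^2 - 14*a + 5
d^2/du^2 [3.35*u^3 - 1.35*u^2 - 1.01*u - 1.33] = 20.1*u - 2.7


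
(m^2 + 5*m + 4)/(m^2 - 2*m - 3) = (m + 4)/(m - 3)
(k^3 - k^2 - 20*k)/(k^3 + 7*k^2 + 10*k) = (k^2 - k - 20)/(k^2 + 7*k + 10)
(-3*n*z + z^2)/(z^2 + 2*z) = (-3*n + z)/(z + 2)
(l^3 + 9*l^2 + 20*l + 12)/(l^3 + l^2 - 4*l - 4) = (l + 6)/(l - 2)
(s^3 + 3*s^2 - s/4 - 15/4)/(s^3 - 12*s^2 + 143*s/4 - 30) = (4*s^3 + 12*s^2 - s - 15)/(4*s^3 - 48*s^2 + 143*s - 120)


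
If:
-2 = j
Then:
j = -2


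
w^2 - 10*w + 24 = (w - 6)*(w - 4)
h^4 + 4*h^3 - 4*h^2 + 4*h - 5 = (h - 1)*(h + 5)*(h - I)*(h + I)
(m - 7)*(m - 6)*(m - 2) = m^3 - 15*m^2 + 68*m - 84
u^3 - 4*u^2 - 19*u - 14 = (u - 7)*(u + 1)*(u + 2)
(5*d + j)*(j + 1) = 5*d*j + 5*d + j^2 + j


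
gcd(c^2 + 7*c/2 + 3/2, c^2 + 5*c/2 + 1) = c + 1/2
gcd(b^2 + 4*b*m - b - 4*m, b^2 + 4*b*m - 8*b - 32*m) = b + 4*m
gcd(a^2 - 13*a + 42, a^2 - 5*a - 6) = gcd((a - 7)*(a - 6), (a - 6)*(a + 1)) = a - 6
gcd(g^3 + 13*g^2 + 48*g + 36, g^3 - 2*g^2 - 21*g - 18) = g + 1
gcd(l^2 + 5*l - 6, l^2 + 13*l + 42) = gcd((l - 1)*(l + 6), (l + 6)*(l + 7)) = l + 6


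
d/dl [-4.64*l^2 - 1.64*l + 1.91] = -9.28*l - 1.64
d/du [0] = 0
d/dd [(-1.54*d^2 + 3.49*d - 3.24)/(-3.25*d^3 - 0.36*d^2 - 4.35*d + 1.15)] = (-5.005*d^4 + 22.685*d^3 - 23.6346*d^2 - 5.8748*d - 10.0805)/(10.5625*d^6 + 2.34*d^5 + 28.4046*d^4 - 4.343*d^3 + 18.0945*d^2 - 10.005*d + 1.3225)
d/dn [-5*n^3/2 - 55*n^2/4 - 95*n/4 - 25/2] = -15*n^2/2 - 55*n/2 - 95/4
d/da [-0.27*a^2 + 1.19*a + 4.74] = 1.19 - 0.54*a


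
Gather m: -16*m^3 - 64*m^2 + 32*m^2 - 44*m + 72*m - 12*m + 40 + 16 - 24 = -16*m^3 - 32*m^2 + 16*m + 32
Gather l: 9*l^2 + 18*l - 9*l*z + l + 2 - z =9*l^2 + l*(19 - 9*z) - z + 2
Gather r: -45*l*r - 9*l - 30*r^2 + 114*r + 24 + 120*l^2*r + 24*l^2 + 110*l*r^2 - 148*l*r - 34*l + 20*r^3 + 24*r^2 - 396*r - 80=24*l^2 - 43*l + 20*r^3 + r^2*(110*l - 6) + r*(120*l^2 - 193*l - 282) - 56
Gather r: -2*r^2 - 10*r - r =-2*r^2 - 11*r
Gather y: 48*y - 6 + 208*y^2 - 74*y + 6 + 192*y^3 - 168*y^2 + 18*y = 192*y^3 + 40*y^2 - 8*y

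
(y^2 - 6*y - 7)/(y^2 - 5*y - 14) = (y + 1)/(y + 2)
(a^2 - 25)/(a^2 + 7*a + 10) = (a - 5)/(a + 2)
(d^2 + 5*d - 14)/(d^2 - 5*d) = (d^2 + 5*d - 14)/(d*(d - 5))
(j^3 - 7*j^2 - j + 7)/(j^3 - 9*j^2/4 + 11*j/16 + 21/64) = 64*(j^3 - 7*j^2 - j + 7)/(64*j^3 - 144*j^2 + 44*j + 21)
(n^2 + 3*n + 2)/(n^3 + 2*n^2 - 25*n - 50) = (n + 1)/(n^2 - 25)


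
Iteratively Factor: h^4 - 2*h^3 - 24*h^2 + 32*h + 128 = (h + 4)*(h^3 - 6*h^2 + 32) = (h - 4)*(h + 4)*(h^2 - 2*h - 8) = (h - 4)^2*(h + 4)*(h + 2)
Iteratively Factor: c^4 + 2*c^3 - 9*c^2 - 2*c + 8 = (c - 2)*(c^3 + 4*c^2 - c - 4) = (c - 2)*(c - 1)*(c^2 + 5*c + 4) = (c - 2)*(c - 1)*(c + 1)*(c + 4)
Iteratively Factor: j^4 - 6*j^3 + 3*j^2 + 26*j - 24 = (j + 2)*(j^3 - 8*j^2 + 19*j - 12) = (j - 4)*(j + 2)*(j^2 - 4*j + 3) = (j - 4)*(j - 3)*(j + 2)*(j - 1)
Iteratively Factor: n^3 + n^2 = (n)*(n^2 + n) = n*(n + 1)*(n)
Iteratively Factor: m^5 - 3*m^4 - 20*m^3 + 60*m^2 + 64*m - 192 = (m - 4)*(m^4 + m^3 - 16*m^2 - 4*m + 48) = (m - 4)*(m - 2)*(m^3 + 3*m^2 - 10*m - 24) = (m - 4)*(m - 2)*(m + 2)*(m^2 + m - 12) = (m - 4)*(m - 3)*(m - 2)*(m + 2)*(m + 4)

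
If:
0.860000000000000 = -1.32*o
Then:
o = -0.65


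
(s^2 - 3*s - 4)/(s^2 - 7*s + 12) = (s + 1)/(s - 3)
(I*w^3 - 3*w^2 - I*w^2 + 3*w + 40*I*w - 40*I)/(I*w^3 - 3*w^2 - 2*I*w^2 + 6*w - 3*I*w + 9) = (w^3 + w^2*(-1 + 3*I) + w*(40 - 3*I) - 40)/(w^3 + w^2*(-2 + 3*I) + w*(-3 - 6*I) - 9*I)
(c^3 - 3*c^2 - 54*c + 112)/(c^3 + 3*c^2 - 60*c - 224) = (c - 2)/(c + 4)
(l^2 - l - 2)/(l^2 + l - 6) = (l + 1)/(l + 3)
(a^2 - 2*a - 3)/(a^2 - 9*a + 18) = (a + 1)/(a - 6)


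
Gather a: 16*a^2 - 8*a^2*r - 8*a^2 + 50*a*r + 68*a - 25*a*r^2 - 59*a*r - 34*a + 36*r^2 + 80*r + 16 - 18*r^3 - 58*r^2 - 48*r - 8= a^2*(8 - 8*r) + a*(-25*r^2 - 9*r + 34) - 18*r^3 - 22*r^2 + 32*r + 8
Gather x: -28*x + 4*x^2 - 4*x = 4*x^2 - 32*x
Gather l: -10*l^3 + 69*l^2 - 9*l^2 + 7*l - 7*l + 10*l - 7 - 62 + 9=-10*l^3 + 60*l^2 + 10*l - 60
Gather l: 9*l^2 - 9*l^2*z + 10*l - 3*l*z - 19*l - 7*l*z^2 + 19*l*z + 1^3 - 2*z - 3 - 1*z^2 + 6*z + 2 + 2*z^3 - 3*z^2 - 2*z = l^2*(9 - 9*z) + l*(-7*z^2 + 16*z - 9) + 2*z^3 - 4*z^2 + 2*z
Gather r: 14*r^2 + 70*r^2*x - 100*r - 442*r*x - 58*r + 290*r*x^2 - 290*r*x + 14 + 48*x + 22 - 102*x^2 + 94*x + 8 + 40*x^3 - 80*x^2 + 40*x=r^2*(70*x + 14) + r*(290*x^2 - 732*x - 158) + 40*x^3 - 182*x^2 + 182*x + 44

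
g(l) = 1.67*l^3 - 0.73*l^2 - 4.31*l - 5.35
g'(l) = 5.01*l^2 - 1.46*l - 4.31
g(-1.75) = -8.99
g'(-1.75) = 13.59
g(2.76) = 12.30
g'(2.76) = 29.82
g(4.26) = 92.15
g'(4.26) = 80.39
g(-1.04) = -3.54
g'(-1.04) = 2.63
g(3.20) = 28.11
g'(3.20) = 42.32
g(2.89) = 16.41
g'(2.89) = 33.31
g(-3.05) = -46.38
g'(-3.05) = 46.75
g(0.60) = -7.84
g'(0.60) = -3.38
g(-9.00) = -1243.12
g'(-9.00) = 414.64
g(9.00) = 1114.16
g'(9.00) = 388.36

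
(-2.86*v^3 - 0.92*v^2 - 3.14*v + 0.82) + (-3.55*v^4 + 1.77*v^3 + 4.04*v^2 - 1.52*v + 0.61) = -3.55*v^4 - 1.09*v^3 + 3.12*v^2 - 4.66*v + 1.43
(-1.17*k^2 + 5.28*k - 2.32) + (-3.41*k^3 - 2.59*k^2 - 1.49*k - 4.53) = -3.41*k^3 - 3.76*k^2 + 3.79*k - 6.85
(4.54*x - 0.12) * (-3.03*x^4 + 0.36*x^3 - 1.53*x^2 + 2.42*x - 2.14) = -13.7562*x^5 + 1.998*x^4 - 6.9894*x^3 + 11.1704*x^2 - 10.006*x + 0.2568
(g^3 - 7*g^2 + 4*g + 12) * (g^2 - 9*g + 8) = g^5 - 16*g^4 + 75*g^3 - 80*g^2 - 76*g + 96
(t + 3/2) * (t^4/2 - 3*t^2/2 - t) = t^5/2 + 3*t^4/4 - 3*t^3/2 - 13*t^2/4 - 3*t/2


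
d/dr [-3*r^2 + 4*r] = 4 - 6*r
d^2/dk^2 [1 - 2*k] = 0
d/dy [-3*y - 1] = -3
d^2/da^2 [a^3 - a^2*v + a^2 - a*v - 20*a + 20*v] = 6*a - 2*v + 2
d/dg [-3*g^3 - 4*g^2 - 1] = g*(-9*g - 8)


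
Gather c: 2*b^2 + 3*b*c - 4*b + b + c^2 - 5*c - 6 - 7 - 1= 2*b^2 - 3*b + c^2 + c*(3*b - 5) - 14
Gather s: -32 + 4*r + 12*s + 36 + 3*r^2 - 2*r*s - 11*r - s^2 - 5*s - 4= 3*r^2 - 7*r - s^2 + s*(7 - 2*r)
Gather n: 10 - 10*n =10 - 10*n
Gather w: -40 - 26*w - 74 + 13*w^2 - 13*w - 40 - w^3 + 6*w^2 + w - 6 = -w^3 + 19*w^2 - 38*w - 160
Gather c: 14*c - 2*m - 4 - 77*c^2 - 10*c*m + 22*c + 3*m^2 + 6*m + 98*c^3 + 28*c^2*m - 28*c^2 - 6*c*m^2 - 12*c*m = 98*c^3 + c^2*(28*m - 105) + c*(-6*m^2 - 22*m + 36) + 3*m^2 + 4*m - 4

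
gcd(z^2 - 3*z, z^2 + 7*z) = z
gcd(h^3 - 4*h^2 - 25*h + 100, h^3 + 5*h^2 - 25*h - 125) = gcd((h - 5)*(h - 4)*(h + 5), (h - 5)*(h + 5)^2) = h^2 - 25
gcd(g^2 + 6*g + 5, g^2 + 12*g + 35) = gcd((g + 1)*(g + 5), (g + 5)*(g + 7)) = g + 5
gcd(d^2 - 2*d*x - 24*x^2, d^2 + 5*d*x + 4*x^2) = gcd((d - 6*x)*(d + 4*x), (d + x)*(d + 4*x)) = d + 4*x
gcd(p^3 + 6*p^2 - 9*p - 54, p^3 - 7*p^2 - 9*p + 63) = p^2 - 9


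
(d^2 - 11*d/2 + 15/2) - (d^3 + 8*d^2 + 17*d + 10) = -d^3 - 7*d^2 - 45*d/2 - 5/2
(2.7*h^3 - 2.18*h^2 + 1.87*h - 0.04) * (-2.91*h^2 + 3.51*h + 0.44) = -7.857*h^5 + 15.8208*h^4 - 11.9055*h^3 + 5.7209*h^2 + 0.6824*h - 0.0176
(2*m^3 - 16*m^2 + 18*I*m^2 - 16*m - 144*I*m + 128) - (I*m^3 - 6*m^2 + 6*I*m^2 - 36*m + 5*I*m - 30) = 2*m^3 - I*m^3 - 10*m^2 + 12*I*m^2 + 20*m - 149*I*m + 158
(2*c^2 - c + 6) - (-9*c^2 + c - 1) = 11*c^2 - 2*c + 7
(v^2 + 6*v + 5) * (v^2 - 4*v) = v^4 + 2*v^3 - 19*v^2 - 20*v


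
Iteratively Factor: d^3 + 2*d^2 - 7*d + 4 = (d + 4)*(d^2 - 2*d + 1) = (d - 1)*(d + 4)*(d - 1)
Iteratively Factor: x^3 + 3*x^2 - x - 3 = (x + 3)*(x^2 - 1) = (x + 1)*(x + 3)*(x - 1)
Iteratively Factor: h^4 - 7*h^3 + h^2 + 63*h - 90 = (h - 3)*(h^3 - 4*h^2 - 11*h + 30) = (h - 3)*(h + 3)*(h^2 - 7*h + 10) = (h - 5)*(h - 3)*(h + 3)*(h - 2)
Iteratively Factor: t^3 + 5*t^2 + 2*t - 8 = (t - 1)*(t^2 + 6*t + 8) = (t - 1)*(t + 2)*(t + 4)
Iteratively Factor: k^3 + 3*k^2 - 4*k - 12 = (k + 2)*(k^2 + k - 6) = (k + 2)*(k + 3)*(k - 2)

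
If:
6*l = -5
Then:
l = -5/6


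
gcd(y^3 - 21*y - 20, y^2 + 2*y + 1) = y + 1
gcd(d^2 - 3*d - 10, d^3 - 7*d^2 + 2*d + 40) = d^2 - 3*d - 10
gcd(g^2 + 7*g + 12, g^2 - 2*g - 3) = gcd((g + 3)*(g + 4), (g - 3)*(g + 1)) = 1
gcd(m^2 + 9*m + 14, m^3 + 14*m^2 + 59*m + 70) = m^2 + 9*m + 14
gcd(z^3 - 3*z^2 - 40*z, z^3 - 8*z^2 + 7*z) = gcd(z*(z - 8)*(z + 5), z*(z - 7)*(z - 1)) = z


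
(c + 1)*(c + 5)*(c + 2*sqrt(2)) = c^3 + 2*sqrt(2)*c^2 + 6*c^2 + 5*c + 12*sqrt(2)*c + 10*sqrt(2)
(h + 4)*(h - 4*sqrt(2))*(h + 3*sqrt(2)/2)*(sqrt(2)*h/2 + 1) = sqrt(2)*h^4/2 - 3*h^3/2 + 2*sqrt(2)*h^3 - 17*sqrt(2)*h^2/2 - 6*h^2 - 34*sqrt(2)*h - 12*h - 48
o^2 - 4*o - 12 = (o - 6)*(o + 2)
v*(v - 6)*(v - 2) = v^3 - 8*v^2 + 12*v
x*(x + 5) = x^2 + 5*x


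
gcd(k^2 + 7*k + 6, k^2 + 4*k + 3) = k + 1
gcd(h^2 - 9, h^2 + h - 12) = h - 3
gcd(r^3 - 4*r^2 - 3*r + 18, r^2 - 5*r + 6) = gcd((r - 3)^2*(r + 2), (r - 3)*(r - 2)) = r - 3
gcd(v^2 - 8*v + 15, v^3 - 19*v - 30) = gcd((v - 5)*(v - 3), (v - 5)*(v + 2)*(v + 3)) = v - 5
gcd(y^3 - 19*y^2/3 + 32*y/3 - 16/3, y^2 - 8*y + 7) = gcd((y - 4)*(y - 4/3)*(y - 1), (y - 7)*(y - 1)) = y - 1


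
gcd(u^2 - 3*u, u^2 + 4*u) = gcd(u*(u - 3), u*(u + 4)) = u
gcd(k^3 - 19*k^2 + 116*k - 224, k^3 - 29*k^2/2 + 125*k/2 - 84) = k - 8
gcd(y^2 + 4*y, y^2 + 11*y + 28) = y + 4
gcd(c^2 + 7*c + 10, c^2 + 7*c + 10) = c^2 + 7*c + 10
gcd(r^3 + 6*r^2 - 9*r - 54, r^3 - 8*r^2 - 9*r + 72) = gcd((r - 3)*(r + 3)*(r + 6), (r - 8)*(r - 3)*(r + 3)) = r^2 - 9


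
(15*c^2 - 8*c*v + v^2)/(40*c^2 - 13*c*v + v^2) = (-3*c + v)/(-8*c + v)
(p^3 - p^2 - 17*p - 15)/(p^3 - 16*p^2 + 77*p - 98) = (p^3 - p^2 - 17*p - 15)/(p^3 - 16*p^2 + 77*p - 98)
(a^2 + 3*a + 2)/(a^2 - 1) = (a + 2)/(a - 1)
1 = 1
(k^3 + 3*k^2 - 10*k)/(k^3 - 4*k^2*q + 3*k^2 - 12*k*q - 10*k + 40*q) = k/(k - 4*q)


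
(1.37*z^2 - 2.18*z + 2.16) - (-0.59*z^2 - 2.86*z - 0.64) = 1.96*z^2 + 0.68*z + 2.8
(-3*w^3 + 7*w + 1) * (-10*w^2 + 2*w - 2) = 30*w^5 - 6*w^4 - 64*w^3 + 4*w^2 - 12*w - 2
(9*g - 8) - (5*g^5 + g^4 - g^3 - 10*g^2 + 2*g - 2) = -5*g^5 - g^4 + g^3 + 10*g^2 + 7*g - 6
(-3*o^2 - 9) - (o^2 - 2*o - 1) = -4*o^2 + 2*o - 8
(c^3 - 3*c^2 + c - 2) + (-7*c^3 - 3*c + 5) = -6*c^3 - 3*c^2 - 2*c + 3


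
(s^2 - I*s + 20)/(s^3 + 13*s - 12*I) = (s - 5*I)/(s^2 - 4*I*s - 3)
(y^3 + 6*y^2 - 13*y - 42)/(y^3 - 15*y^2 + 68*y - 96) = (y^2 + 9*y + 14)/(y^2 - 12*y + 32)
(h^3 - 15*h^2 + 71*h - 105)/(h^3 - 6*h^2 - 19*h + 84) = (h - 5)/(h + 4)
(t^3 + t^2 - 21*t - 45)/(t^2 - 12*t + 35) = (t^2 + 6*t + 9)/(t - 7)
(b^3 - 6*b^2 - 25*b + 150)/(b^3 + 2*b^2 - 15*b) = (b^2 - 11*b + 30)/(b*(b - 3))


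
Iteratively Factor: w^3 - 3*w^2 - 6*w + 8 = (w - 4)*(w^2 + w - 2) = (w - 4)*(w + 2)*(w - 1)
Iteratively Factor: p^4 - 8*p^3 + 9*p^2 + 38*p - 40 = (p - 5)*(p^3 - 3*p^2 - 6*p + 8) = (p - 5)*(p - 4)*(p^2 + p - 2) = (p - 5)*(p - 4)*(p - 1)*(p + 2)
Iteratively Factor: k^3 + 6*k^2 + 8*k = (k)*(k^2 + 6*k + 8) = k*(k + 4)*(k + 2)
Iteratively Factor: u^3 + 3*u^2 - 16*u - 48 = (u - 4)*(u^2 + 7*u + 12) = (u - 4)*(u + 4)*(u + 3)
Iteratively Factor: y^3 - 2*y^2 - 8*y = (y + 2)*(y^2 - 4*y) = (y - 4)*(y + 2)*(y)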